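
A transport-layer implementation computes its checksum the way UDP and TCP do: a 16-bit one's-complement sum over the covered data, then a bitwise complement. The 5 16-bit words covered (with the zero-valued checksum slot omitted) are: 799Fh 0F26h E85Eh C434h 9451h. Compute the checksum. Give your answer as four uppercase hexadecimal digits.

3655

One's-complement addition (fold any carry out of bit 15 back into bit 0):
  0x799F + 0x0F26 = 0x088C5
  0x88C5 + 0xE85E = 0x17123 → wrap carry → 0x7124
  0x7124 + 0xC434 = 0x13558 → wrap carry → 0x3559
  0x3559 + 0x9451 = 0x0C9AA
One's-complement sum = 0xC9AA.
Checksum = ~0xC9AA & 0xFFFF = 0x3655.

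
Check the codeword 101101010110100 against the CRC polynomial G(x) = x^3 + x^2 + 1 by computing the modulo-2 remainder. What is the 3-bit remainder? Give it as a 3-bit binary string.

000

Modulo-2 division of 101101010110100 by 1101:
  pos 0: 1011 XOR 1101 = 0110
  pos 1: 1100 XOR 1101 = 0001
  pos 4: 1101 XOR 1101 = 0000
  pos 9: 1101 XOR 1101 = 0000
Remainder = 000 (zero — the frame passes the CRC check).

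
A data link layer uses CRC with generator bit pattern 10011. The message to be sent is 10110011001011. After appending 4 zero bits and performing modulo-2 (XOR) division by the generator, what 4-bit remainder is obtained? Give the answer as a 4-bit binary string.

Append 4 zeros: 101100110010110000. Divide by 10011 (XOR where the leading bit is 1):
  pos 0: 10110 XOR 10011 = 00101
  pos 2: 10101 XOR 10011 = 00110
  pos 4: 11010 XOR 10011 = 01001
  pos 5: 10010 XOR 10011 = 00001
  pos 9: 11011 XOR 10011 = 01000
  pos 10: 10000 XOR 10011 = 00011
  pos 13: 11000 XOR 10011 = 01011
Remainder (last 4 bits) = 1011. This is the CRC / FCS.

1011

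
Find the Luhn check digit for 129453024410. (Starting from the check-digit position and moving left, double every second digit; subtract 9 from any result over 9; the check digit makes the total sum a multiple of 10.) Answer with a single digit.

0

Partial digits right→left: 0 1 4 4 2 0 3 5 4 9 2 1
Double every second digit counting from the check-digit position (so the 1st, 3rd, 5th, ... of the partial from the right).
  doubled (with −9 where >9): 0 8 4 6 8 4 → sum 30
  kept as-is: 1 4 0 5 9 1 → sum 20
Total = 30 + 20 = 50.
Check digit = (10 − (50 mod 10)) mod 10 = 0.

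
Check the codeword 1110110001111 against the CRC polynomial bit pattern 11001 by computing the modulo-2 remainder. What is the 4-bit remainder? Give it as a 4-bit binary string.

Modulo-2 division of 1110110001111 by 11001:
  pos 0: 11101 XOR 11001 = 00100
  pos 2: 10010 XOR 11001 = 01011
  pos 3: 10110 XOR 11001 = 01111
  pos 4: 11110 XOR 11001 = 00111
  pos 6: 11111 XOR 11001 = 00110
  pos 8: 11011 XOR 11001 = 00010
Remainder = 0010 (nonzero — an error is detected).

0010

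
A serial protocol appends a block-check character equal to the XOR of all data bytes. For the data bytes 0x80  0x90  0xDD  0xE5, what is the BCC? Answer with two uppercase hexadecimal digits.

XOR the bytes together:
  start with 0x80
  0x80 ⊕ 0x90 = 0x10
  0x10 ⊕ 0xDD = 0xCD
  0xCD ⊕ 0xE5 = 0x28

28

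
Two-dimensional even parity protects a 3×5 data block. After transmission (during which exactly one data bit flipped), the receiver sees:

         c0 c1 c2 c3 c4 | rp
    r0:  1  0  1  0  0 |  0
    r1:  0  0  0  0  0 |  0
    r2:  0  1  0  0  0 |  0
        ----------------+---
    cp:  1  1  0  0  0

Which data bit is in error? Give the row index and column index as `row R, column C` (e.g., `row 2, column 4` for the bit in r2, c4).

row 2, column 2

Recompute each row's even parity and compare to rp:
  r0: data parity 0, sent rp 0 → ok
  r1: data parity 0, sent rp 0 → ok
  r2: data parity 1, sent rp 0 → mismatch
Recompute each column's even parity and compare to cp:
  c0: data parity 1, sent cp 1 → ok
  c1: data parity 1, sent cp 1 → ok
  c2: data parity 1, sent cp 0 → mismatch
  c3: data parity 0, sent cp 0 → ok
  c4: data parity 0, sent cp 0 → ok
Exactly one row (r2) and one column (c2) fail → the flipped bit is at their intersection.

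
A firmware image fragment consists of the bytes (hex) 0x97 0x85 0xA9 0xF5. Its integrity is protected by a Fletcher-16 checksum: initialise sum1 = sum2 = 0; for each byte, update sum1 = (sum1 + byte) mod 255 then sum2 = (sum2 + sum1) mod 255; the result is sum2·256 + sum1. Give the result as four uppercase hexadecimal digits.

38BC

Running sums (mod 255):
  after byte 0 (0x97): sum1=151, sum2=151
  after byte 1 (0x85): sum1=29, sum2=180
  after byte 2 (0xA9): sum1=198, sum2=123
  after byte 3 (0xF5): sum1=188, sum2=56
Checksum = sum2·256 + sum1 = 56·256 + 188 = 14524 = 0x38BC.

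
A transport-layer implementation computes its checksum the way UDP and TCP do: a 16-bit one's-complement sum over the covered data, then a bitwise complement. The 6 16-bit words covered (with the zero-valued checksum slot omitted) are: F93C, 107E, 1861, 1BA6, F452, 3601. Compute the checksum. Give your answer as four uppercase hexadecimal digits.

97E9

One's-complement addition (fold any carry out of bit 15 back into bit 0):
  0xF93C + 0x107E = 0x109BA → wrap carry → 0x09BB
  0x09BB + 0x1861 = 0x0221C
  0x221C + 0x1BA6 = 0x03DC2
  0x3DC2 + 0xF452 = 0x13214 → wrap carry → 0x3215
  0x3215 + 0x3601 = 0x06816
One's-complement sum = 0x6816.
Checksum = ~0x6816 & 0xFFFF = 0x97E9.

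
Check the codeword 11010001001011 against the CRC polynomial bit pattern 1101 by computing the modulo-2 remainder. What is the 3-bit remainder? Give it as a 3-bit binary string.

000

Modulo-2 division of 11010001001011 by 1101:
  pos 0: 1101 XOR 1101 = 0000
  pos 7: 1001 XOR 1101 = 0100
  pos 8: 1000 XOR 1101 = 0101
  pos 9: 1011 XOR 1101 = 0110
  pos 10: 1101 XOR 1101 = 0000
Remainder = 000 (zero — the frame passes the CRC check).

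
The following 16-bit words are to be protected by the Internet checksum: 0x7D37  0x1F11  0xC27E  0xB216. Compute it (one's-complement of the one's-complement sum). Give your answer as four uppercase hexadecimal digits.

One's-complement addition (fold any carry out of bit 15 back into bit 0):
  0x7D37 + 0x1F11 = 0x09C48
  0x9C48 + 0xC27E = 0x15EC6 → wrap carry → 0x5EC7
  0x5EC7 + 0xB216 = 0x110DD → wrap carry → 0x10DE
One's-complement sum = 0x10DE.
Checksum = ~0x10DE & 0xFFFF = 0xEF21.

EF21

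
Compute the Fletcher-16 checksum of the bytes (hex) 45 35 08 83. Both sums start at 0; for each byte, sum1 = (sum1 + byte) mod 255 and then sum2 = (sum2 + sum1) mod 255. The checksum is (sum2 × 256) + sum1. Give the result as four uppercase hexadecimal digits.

Running sums (mod 255):
  after byte 0 (45): sum1=69, sum2=69
  after byte 1 (35): sum1=122, sum2=191
  after byte 2 (08): sum1=130, sum2=66
  after byte 3 (83): sum1=6, sum2=72
Checksum = sum2·256 + sum1 = 72·256 + 6 = 18438 = 0x4806.

4806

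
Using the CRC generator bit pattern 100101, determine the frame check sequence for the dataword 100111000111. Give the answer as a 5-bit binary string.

10101

Append 5 zeros: 10011100011100000. Divide by 100101 (XOR where the leading bit is 1):
  pos 0: 100111 XOR 100101 = 000010
  pos 4: 100001 XOR 100101 = 000100
  pos 7: 100110 XOR 100101 = 000011
  pos 11: 110000 XOR 100101 = 010101
Remainder (last 5 bits) = 10101. This is the CRC / FCS.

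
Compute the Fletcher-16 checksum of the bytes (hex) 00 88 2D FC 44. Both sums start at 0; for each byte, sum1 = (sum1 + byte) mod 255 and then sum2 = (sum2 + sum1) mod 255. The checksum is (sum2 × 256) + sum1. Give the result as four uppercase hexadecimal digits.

E7F6

Running sums (mod 255):
  after byte 0 (00): sum1=0, sum2=0
  after byte 1 (88): sum1=136, sum2=136
  after byte 2 (2D): sum1=181, sum2=62
  after byte 3 (FC): sum1=178, sum2=240
  after byte 4 (44): sum1=246, sum2=231
Checksum = sum2·256 + sum1 = 231·256 + 246 = 59382 = 0xE7F6.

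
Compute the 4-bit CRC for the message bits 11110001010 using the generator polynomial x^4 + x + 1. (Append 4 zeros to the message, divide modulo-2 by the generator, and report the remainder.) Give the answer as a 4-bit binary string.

1000

Append 4 zeros: 111100010100000. Divide by 10011 (XOR where the leading bit is 1):
  pos 0: 11110 XOR 10011 = 01101
  pos 1: 11010 XOR 10011 = 01001
  pos 2: 10010 XOR 10011 = 00001
  pos 6: 11010 XOR 10011 = 01001
  pos 7: 10010 XOR 10011 = 00001
Remainder (last 4 bits) = 1000. This is the CRC / FCS.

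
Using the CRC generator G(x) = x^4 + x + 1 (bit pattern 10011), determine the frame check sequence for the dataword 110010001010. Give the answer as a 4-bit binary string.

1011

Append 4 zeros: 1100100010100000. Divide by 10011 (XOR where the leading bit is 1):
  pos 0: 11001 XOR 10011 = 01010
  pos 1: 10100 XOR 10011 = 00111
  pos 3: 11100 XOR 10011 = 01111
  pos 4: 11111 XOR 10011 = 01100
  pos 5: 11000 XOR 10011 = 01011
  pos 6: 10111 XOR 10011 = 00100
  pos 8: 10000 XOR 10011 = 00011
  pos 11: 11000 XOR 10011 = 01011
Remainder (last 4 bits) = 1011. This is the CRC / FCS.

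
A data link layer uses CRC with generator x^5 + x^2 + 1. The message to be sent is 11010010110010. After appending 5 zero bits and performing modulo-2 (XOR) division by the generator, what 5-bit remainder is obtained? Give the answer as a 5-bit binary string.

00000

Append 5 zeros: 1101001011001000000. Divide by 100101 (XOR where the leading bit is 1):
  pos 0: 110100 XOR 100101 = 010001
  pos 1: 100011 XOR 100101 = 000110
  pos 4: 110011 XOR 100101 = 010110
  pos 5: 101100 XOR 100101 = 001001
  pos 7: 100101 XOR 100101 = 000000
Remainder (last 5 bits) = 00000. This is the CRC / FCS.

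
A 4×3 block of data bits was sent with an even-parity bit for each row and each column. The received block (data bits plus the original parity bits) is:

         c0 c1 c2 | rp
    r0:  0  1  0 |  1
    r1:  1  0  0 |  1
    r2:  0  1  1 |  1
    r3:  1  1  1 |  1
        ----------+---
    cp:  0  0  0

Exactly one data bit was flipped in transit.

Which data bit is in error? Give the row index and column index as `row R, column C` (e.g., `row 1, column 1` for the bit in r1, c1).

row 2, column 1

Recompute each row's even parity and compare to rp:
  r0: data parity 1, sent rp 1 → ok
  r1: data parity 1, sent rp 1 → ok
  r2: data parity 0, sent rp 1 → mismatch
  r3: data parity 1, sent rp 1 → ok
Recompute each column's even parity and compare to cp:
  c0: data parity 0, sent cp 0 → ok
  c1: data parity 1, sent cp 0 → mismatch
  c2: data parity 0, sent cp 0 → ok
Exactly one row (r2) and one column (c1) fail → the flipped bit is at their intersection.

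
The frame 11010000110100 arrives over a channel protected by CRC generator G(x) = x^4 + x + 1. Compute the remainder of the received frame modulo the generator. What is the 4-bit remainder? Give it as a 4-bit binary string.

0100

Modulo-2 division of 11010000110100 by 10011:
  pos 0: 11010 XOR 10011 = 01001
  pos 1: 10010 XOR 10011 = 00001
  pos 5: 10011 XOR 10011 = 00000
Remainder = 0100 (nonzero — an error is detected).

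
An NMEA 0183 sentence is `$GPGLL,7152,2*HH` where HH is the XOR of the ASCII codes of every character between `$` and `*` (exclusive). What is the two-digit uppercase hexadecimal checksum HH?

XOR the ASCII codes of the payload characters:
  'G' = 0x47 → acc = 0x47
  'P' = 0x50 → acc = 0x17
  'G' = 0x47 → acc = 0x50
  'L' = 0x4C → acc = 0x1C
  'L' = 0x4C → acc = 0x50
  ',' = 0x2C → acc = 0x7C
  '7' = 0x37 → acc = 0x4B
  '1' = 0x31 → acc = 0x7A
  '5' = 0x35 → acc = 0x4F
  '2' = 0x32 → acc = 0x7D
  ',' = 0x2C → acc = 0x51
  '2' = 0x32 → acc = 0x63
Checksum = 0x63.

63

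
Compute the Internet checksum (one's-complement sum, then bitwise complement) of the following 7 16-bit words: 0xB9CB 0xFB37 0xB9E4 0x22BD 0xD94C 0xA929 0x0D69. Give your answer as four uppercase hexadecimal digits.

One's-complement addition (fold any carry out of bit 15 back into bit 0):
  0xB9CB + 0xFB37 = 0x1B502 → wrap carry → 0xB503
  0xB503 + 0xB9E4 = 0x16EE7 → wrap carry → 0x6EE8
  0x6EE8 + 0x22BD = 0x091A5
  0x91A5 + 0xD94C = 0x16AF1 → wrap carry → 0x6AF2
  0x6AF2 + 0xA929 = 0x1141B → wrap carry → 0x141C
  0x141C + 0x0D69 = 0x02185
One's-complement sum = 0x2185.
Checksum = ~0x2185 & 0xFFFF = 0xDE7A.

DE7A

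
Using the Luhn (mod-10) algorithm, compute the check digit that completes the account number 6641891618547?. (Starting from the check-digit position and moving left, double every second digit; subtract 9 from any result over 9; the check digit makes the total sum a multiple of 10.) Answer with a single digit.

Partial digits right→left: 7 4 5 8 1 6 1 9 8 1 4 6 6
Double every second digit counting from the check-digit position (so the 1st, 3rd, 5th, ... of the partial from the right).
  doubled (with −9 where >9): 5 1 2 2 7 8 3 → sum 28
  kept as-is: 4 8 6 9 1 6 → sum 34
Total = 28 + 34 = 62.
Check digit = (10 − (62 mod 10)) mod 10 = 8.

8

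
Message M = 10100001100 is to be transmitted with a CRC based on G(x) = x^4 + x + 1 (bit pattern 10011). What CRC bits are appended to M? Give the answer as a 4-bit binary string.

Append 4 zeros: 101000011000000. Divide by 10011 (XOR where the leading bit is 1):
  pos 0: 10100 XOR 10011 = 00111
  pos 2: 11100 XOR 10011 = 01111
  pos 3: 11111 XOR 10011 = 01100
  pos 4: 11001 XOR 10011 = 01010
  pos 5: 10100 XOR 10011 = 00111
  pos 7: 11100 XOR 10011 = 01111
  pos 8: 11110 XOR 10011 = 01101
  pos 9: 11010 XOR 10011 = 01001
  pos 10: 10010 XOR 10011 = 00001
Remainder (last 4 bits) = 0001. This is the CRC / FCS.

0001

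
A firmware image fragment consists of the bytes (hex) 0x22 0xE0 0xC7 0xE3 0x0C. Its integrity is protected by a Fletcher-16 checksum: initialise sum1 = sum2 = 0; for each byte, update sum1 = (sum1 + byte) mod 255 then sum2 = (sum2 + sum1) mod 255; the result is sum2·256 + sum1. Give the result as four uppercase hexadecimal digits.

59BA

Running sums (mod 255):
  after byte 0 (0x22): sum1=34, sum2=34
  after byte 1 (0xE0): sum1=3, sum2=37
  after byte 2 (0xC7): sum1=202, sum2=239
  after byte 3 (0xE3): sum1=174, sum2=158
  after byte 4 (0x0C): sum1=186, sum2=89
Checksum = sum2·256 + sum1 = 89·256 + 186 = 22970 = 0x59BA.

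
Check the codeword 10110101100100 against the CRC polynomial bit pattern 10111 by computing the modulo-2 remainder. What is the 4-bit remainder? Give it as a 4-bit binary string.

0111

Modulo-2 division of 10110101100100 by 10111:
  pos 0: 10110 XOR 10111 = 00001
  pos 4: 11011 XOR 10111 = 01100
  pos 5: 11000 XOR 10111 = 01111
  pos 6: 11110 XOR 10111 = 01001
  pos 7: 10011 XOR 10111 = 00100
  pos 9: 10000 XOR 10111 = 00111
Remainder = 0111 (nonzero — an error is detected).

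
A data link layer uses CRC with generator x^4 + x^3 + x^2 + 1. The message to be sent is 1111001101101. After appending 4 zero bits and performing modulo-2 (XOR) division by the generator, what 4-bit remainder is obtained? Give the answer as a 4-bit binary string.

Append 4 zeros: 11110011011010000. Divide by 11101 (XOR where the leading bit is 1):
  pos 0: 11110 XOR 11101 = 00011
  pos 3: 11011 XOR 11101 = 00110
  pos 5: 11001 XOR 11101 = 00100
  pos 7: 10010 XOR 11101 = 01111
  pos 8: 11111 XOR 11101 = 00010
  pos 11: 10000 XOR 11101 = 01101
  pos 12: 11010 XOR 11101 = 00111
Remainder (last 4 bits) = 0111. This is the CRC / FCS.

0111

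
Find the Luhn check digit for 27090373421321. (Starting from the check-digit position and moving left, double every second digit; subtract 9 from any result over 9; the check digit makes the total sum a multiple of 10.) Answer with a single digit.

6

Partial digits right→left: 1 2 3 1 2 4 3 7 3 0 9 0 7 2
Double every second digit counting from the check-digit position (so the 1st, 3rd, 5th, ... of the partial from the right).
  doubled (with −9 where >9): 2 6 4 6 6 9 5 → sum 38
  kept as-is: 2 1 4 7 0 0 2 → sum 16
Total = 38 + 16 = 54.
Check digit = (10 − (54 mod 10)) mod 10 = 6.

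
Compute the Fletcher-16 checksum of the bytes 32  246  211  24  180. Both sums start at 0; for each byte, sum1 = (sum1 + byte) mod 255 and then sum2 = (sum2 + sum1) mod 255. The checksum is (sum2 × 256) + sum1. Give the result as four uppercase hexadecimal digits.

Running sums (mod 255):
  after byte 0 (32): sum1=32, sum2=32
  after byte 1 (246): sum1=23, sum2=55
  after byte 2 (211): sum1=234, sum2=34
  after byte 3 (24): sum1=3, sum2=37
  after byte 4 (180): sum1=183, sum2=220
Checksum = sum2·256 + sum1 = 220·256 + 183 = 56503 = 0xDCB7.

DCB7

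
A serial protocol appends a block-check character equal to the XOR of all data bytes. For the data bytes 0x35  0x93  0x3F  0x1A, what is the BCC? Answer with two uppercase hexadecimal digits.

83

XOR the bytes together:
  start with 0x35
  0x35 ⊕ 0x93 = 0xA6
  0xA6 ⊕ 0x3F = 0x99
  0x99 ⊕ 0x1A = 0x83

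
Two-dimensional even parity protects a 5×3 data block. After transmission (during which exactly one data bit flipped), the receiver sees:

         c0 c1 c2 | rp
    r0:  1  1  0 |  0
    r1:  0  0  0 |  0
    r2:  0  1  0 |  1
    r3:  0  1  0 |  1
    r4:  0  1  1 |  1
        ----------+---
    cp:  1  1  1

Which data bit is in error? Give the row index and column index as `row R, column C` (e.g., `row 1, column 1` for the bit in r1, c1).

Recompute each row's even parity and compare to rp:
  r0: data parity 0, sent rp 0 → ok
  r1: data parity 0, sent rp 0 → ok
  r2: data parity 1, sent rp 1 → ok
  r3: data parity 1, sent rp 1 → ok
  r4: data parity 0, sent rp 1 → mismatch
Recompute each column's even parity and compare to cp:
  c0: data parity 1, sent cp 1 → ok
  c1: data parity 0, sent cp 1 → mismatch
  c2: data parity 1, sent cp 1 → ok
Exactly one row (r4) and one column (c1) fail → the flipped bit is at their intersection.

row 4, column 1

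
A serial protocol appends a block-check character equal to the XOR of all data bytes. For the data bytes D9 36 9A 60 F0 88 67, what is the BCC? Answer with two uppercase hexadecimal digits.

0A

XOR the bytes together:
  start with 0xD9
  0xD9 ⊕ 0x36 = 0xEF
  0xEF ⊕ 0x9A = 0x75
  0x75 ⊕ 0x60 = 0x15
  0x15 ⊕ 0xF0 = 0xE5
  0xE5 ⊕ 0x88 = 0x6D
  0x6D ⊕ 0x67 = 0x0A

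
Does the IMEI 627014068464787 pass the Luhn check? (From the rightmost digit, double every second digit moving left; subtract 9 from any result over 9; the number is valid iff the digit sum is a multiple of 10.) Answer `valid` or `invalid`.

From the right, keep odd positions and double even positions (subtract 9 from any doubled value over 9):
  doubled (positions 2,4,...): 7 8 8 3 8 0 4 → sum 38
  kept (positions 1,3,...): 7 7 6 8 0 1 7 6 → sum 42
Total = 80.
80 mod 10 = 0, so the number is valid.

valid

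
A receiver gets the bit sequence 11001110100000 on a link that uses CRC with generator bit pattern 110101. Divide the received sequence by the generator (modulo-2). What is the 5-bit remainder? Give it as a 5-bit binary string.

00000

Modulo-2 division of 11001110100000 by 110101:
  pos 0: 110011 XOR 110101 = 000110
  pos 3: 110101 XOR 110101 = 000000
Remainder = 00000 (zero — the frame passes the CRC check).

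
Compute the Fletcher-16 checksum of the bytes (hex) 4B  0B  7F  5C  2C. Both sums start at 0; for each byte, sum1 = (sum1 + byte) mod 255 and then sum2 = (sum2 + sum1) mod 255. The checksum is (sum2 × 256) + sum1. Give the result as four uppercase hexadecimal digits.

Running sums (mod 255):
  after byte 0 (4B): sum1=75, sum2=75
  after byte 1 (0B): sum1=86, sum2=161
  after byte 2 (7F): sum1=213, sum2=119
  after byte 3 (5C): sum1=50, sum2=169
  after byte 4 (2C): sum1=94, sum2=8
Checksum = sum2·256 + sum1 = 8·256 + 94 = 2142 = 0x085E.

085E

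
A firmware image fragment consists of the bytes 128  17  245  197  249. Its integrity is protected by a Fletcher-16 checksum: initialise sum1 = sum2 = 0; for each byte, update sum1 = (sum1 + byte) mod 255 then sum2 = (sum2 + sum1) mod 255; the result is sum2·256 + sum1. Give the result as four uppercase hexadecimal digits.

2E47

Running sums (mod 255):
  after byte 0 (128): sum1=128, sum2=128
  after byte 1 (17): sum1=145, sum2=18
  after byte 2 (245): sum1=135, sum2=153
  after byte 3 (197): sum1=77, sum2=230
  after byte 4 (249): sum1=71, sum2=46
Checksum = sum2·256 + sum1 = 46·256 + 71 = 11847 = 0x2E47.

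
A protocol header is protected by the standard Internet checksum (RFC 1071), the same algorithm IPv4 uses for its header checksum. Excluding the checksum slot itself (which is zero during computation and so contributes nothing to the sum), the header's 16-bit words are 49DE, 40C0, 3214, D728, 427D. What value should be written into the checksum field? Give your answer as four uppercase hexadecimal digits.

One's-complement addition (fold any carry out of bit 15 back into bit 0):
  0x49DE + 0x40C0 = 0x08A9E
  0x8A9E + 0x3214 = 0x0BCB2
  0xBCB2 + 0xD728 = 0x193DA → wrap carry → 0x93DB
  0x93DB + 0x427D = 0x0D658
One's-complement sum = 0xD658.
Checksum = ~0xD658 & 0xFFFF = 0x29A7.

29A7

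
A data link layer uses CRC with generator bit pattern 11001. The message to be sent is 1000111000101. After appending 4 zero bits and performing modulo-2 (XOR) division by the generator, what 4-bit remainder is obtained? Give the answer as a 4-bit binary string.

0000

Append 4 zeros: 10001110001010000. Divide by 11001 (XOR where the leading bit is 1):
  pos 0: 10001 XOR 11001 = 01000
  pos 1: 10001 XOR 11001 = 01000
  pos 2: 10001 XOR 11001 = 01000
  pos 3: 10000 XOR 11001 = 01001
  pos 4: 10010 XOR 11001 = 01011
  pos 5: 10110 XOR 11001 = 01111
  pos 6: 11111 XOR 11001 = 00110
  pos 8: 11001 XOR 11001 = 00000
Remainder (last 4 bits) = 0000. This is the CRC / FCS.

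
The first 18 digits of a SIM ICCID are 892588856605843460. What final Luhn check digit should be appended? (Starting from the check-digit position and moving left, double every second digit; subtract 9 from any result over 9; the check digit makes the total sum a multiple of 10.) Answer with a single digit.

Partial digits right→left: 0 6 4 3 4 8 5 0 6 6 5 8 8 8 5 2 9 8
Double every second digit counting from the check-digit position (so the 1st, 3rd, 5th, ... of the partial from the right).
  doubled (with −9 where >9): 0 8 8 1 3 1 7 1 9 → sum 38
  kept as-is: 6 3 8 0 6 8 8 2 8 → sum 49
Total = 38 + 49 = 87.
Check digit = (10 − (87 mod 10)) mod 10 = 3.

3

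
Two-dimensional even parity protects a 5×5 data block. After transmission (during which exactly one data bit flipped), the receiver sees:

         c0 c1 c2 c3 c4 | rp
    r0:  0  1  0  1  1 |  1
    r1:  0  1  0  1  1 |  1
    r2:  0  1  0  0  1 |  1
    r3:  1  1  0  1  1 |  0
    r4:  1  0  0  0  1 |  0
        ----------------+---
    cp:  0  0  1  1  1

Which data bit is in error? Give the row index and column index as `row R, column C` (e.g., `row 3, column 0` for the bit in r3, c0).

row 2, column 2

Recompute each row's even parity and compare to rp:
  r0: data parity 1, sent rp 1 → ok
  r1: data parity 1, sent rp 1 → ok
  r2: data parity 0, sent rp 1 → mismatch
  r3: data parity 0, sent rp 0 → ok
  r4: data parity 0, sent rp 0 → ok
Recompute each column's even parity and compare to cp:
  c0: data parity 0, sent cp 0 → ok
  c1: data parity 0, sent cp 0 → ok
  c2: data parity 0, sent cp 1 → mismatch
  c3: data parity 1, sent cp 1 → ok
  c4: data parity 1, sent cp 1 → ok
Exactly one row (r2) and one column (c2) fail → the flipped bit is at their intersection.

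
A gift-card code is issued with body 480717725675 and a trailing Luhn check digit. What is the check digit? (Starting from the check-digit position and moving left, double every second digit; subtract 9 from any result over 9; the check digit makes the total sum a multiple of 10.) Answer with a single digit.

1

Partial digits right→left: 5 7 6 5 2 7 7 1 7 0 8 4
Double every second digit counting from the check-digit position (so the 1st, 3rd, 5th, ... of the partial from the right).
  doubled (with −9 where >9): 1 3 4 5 5 7 → sum 25
  kept as-is: 7 5 7 1 0 4 → sum 24
Total = 25 + 24 = 49.
Check digit = (10 − (49 mod 10)) mod 10 = 1.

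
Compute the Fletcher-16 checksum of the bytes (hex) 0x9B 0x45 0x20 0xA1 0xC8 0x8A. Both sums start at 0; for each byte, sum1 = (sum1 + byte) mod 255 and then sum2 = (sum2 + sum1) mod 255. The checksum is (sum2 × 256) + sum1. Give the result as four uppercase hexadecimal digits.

81F5

Running sums (mod 255):
  after byte 0 (0x9B): sum1=155, sum2=155
  after byte 1 (0x45): sum1=224, sum2=124
  after byte 2 (0x20): sum1=1, sum2=125
  after byte 3 (0xA1): sum1=162, sum2=32
  after byte 4 (0xC8): sum1=107, sum2=139
  after byte 5 (0x8A): sum1=245, sum2=129
Checksum = sum2·256 + sum1 = 129·256 + 245 = 33269 = 0x81F5.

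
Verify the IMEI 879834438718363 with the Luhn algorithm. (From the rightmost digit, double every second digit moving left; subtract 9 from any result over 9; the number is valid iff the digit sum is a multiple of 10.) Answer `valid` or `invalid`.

valid

From the right, keep odd positions and double even positions (subtract 9 from any doubled value over 9):
  doubled (positions 2,4,...): 3 7 5 6 8 7 5 → sum 41
  kept (positions 1,3,...): 3 3 1 8 4 3 9 8 → sum 39
Total = 80.
80 mod 10 = 0, so the number is valid.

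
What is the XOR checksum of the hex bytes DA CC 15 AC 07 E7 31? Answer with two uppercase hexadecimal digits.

7E

XOR the bytes together:
  start with 0xDA
  0xDA ⊕ 0xCC = 0x16
  0x16 ⊕ 0x15 = 0x03
  0x03 ⊕ 0xAC = 0xAF
  0xAF ⊕ 0x07 = 0xA8
  0xA8 ⊕ 0xE7 = 0x4F
  0x4F ⊕ 0x31 = 0x7E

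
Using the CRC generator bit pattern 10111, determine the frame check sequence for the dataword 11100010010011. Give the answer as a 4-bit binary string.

0010

Append 4 zeros: 111000100100110000. Divide by 10111 (XOR where the leading bit is 1):
  pos 0: 11100 XOR 10111 = 01011
  pos 1: 10110 XOR 10111 = 00001
  pos 5: 11001 XOR 10111 = 01110
  pos 6: 11100 XOR 10111 = 01011
  pos 7: 10110 XOR 10111 = 00001
  pos 11: 11100 XOR 10111 = 01011
  pos 12: 10110 XOR 10111 = 00001
Remainder (last 4 bits) = 0010. This is the CRC / FCS.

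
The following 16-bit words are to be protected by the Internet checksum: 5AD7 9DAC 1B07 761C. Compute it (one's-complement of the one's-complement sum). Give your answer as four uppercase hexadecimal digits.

7658

One's-complement addition (fold any carry out of bit 15 back into bit 0):
  0x5AD7 + 0x9DAC = 0x0F883
  0xF883 + 0x1B07 = 0x1138A → wrap carry → 0x138B
  0x138B + 0x761C = 0x089A7
One's-complement sum = 0x89A7.
Checksum = ~0x89A7 & 0xFFFF = 0x7658.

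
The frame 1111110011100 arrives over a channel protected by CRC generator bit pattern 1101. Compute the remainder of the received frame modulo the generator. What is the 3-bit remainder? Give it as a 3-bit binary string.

000

Modulo-2 division of 1111110011100 by 1101:
  pos 0: 1111 XOR 1101 = 0010
  pos 2: 1011 XOR 1101 = 0110
  pos 3: 1100 XOR 1101 = 0001
  pos 6: 1011 XOR 1101 = 0110
  pos 7: 1101 XOR 1101 = 0000
Remainder = 000 (zero — the frame passes the CRC check).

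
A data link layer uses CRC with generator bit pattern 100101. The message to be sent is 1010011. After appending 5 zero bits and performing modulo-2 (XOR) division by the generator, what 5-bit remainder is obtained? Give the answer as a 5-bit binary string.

10010

Append 5 zeros: 101001100000. Divide by 100101 (XOR where the leading bit is 1):
  pos 0: 101001 XOR 100101 = 001100
  pos 2: 110010 XOR 100101 = 010111
  pos 3: 101110 XOR 100101 = 001011
  pos 5: 101100 XOR 100101 = 001001
Remainder (last 5 bits) = 10010. This is the CRC / FCS.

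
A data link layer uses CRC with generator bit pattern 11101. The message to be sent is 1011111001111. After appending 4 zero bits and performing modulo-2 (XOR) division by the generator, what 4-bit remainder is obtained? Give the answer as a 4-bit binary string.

1100

Append 4 zeros: 10111110011110000. Divide by 11101 (XOR where the leading bit is 1):
  pos 0: 10111 XOR 11101 = 01010
  pos 1: 10101 XOR 11101 = 01000
  pos 2: 10001 XOR 11101 = 01100
  pos 3: 11000 XOR 11101 = 00101
  pos 5: 10101 XOR 11101 = 01000
  pos 6: 10001 XOR 11101 = 01100
  pos 7: 11001 XOR 11101 = 00100
  pos 9: 10010 XOR 11101 = 01111
  pos 10: 11110 XOR 11101 = 00011
Remainder (last 4 bits) = 1100. This is the CRC / FCS.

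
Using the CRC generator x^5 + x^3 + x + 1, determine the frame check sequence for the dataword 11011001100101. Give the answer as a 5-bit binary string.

Append 5 zeros: 1101100110010100000. Divide by 101011 (XOR where the leading bit is 1):
  pos 0: 110110 XOR 101011 = 011101
  pos 1: 111010 XOR 101011 = 010001
  pos 2: 100011 XOR 101011 = 001000
  pos 4: 100010 XOR 101011 = 001001
  pos 6: 100101 XOR 101011 = 001110
  pos 8: 111001 XOR 101011 = 010010
  pos 9: 100100 XOR 101011 = 001111
  pos 11: 111100 XOR 101011 = 010111
  pos 12: 101110 XOR 101011 = 000101
Remainder (last 5 bits) = 01010. This is the CRC / FCS.

01010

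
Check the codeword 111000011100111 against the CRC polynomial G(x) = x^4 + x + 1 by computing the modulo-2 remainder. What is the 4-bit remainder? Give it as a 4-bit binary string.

Modulo-2 division of 111000011100111 by 10011:
  pos 0: 11100 XOR 10011 = 01111
  pos 1: 11110 XOR 10011 = 01101
  pos 2: 11010 XOR 10011 = 01001
  pos 3: 10011 XOR 10011 = 00000
  pos 8: 11001 XOR 10011 = 01010
  pos 9: 10101 XOR 10011 = 00110
Remainder = 1101 (nonzero — an error is detected).

1101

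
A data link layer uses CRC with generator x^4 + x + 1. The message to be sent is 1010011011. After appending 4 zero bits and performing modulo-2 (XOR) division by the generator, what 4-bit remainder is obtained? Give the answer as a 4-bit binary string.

Append 4 zeros: 10100110110000. Divide by 10011 (XOR where the leading bit is 1):
  pos 0: 10100 XOR 10011 = 00111
  pos 2: 11111 XOR 10011 = 01100
  pos 3: 11000 XOR 10011 = 01011
  pos 4: 10111 XOR 10011 = 00100
  pos 6: 10010 XOR 10011 = 00001
Remainder (last 4 bits) = 1000. This is the CRC / FCS.

1000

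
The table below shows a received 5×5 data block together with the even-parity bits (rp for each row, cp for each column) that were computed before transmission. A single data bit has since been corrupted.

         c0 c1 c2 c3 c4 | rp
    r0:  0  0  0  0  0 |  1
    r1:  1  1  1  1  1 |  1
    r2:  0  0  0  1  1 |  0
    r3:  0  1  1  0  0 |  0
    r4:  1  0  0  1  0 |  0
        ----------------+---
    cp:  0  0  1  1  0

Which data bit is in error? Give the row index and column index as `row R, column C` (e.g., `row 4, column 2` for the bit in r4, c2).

Recompute each row's even parity and compare to rp:
  r0: data parity 0, sent rp 1 → mismatch
  r1: data parity 1, sent rp 1 → ok
  r2: data parity 0, sent rp 0 → ok
  r3: data parity 0, sent rp 0 → ok
  r4: data parity 0, sent rp 0 → ok
Recompute each column's even parity and compare to cp:
  c0: data parity 0, sent cp 0 → ok
  c1: data parity 0, sent cp 0 → ok
  c2: data parity 0, sent cp 1 → mismatch
  c3: data parity 1, sent cp 1 → ok
  c4: data parity 0, sent cp 0 → ok
Exactly one row (r0) and one column (c2) fail → the flipped bit is at their intersection.

row 0, column 2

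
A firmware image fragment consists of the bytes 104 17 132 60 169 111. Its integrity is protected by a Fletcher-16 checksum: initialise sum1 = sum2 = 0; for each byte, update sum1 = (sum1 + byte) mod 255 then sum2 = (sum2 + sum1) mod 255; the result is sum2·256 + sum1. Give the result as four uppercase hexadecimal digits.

Running sums (mod 255):
  after byte 0 (104): sum1=104, sum2=104
  after byte 1 (17): sum1=121, sum2=225
  after byte 2 (132): sum1=253, sum2=223
  after byte 3 (60): sum1=58, sum2=26
  after byte 4 (169): sum1=227, sum2=253
  after byte 5 (111): sum1=83, sum2=81
Checksum = sum2·256 + sum1 = 81·256 + 83 = 20819 = 0x5153.

5153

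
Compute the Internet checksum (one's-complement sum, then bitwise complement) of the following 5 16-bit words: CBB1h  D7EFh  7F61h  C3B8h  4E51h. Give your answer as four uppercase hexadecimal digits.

CAF2

One's-complement addition (fold any carry out of bit 15 back into bit 0):
  0xCBB1 + 0xD7EF = 0x1A3A0 → wrap carry → 0xA3A1
  0xA3A1 + 0x7F61 = 0x12302 → wrap carry → 0x2303
  0x2303 + 0xC3B8 = 0x0E6BB
  0xE6BB + 0x4E51 = 0x1350C → wrap carry → 0x350D
One's-complement sum = 0x350D.
Checksum = ~0x350D & 0xFFFF = 0xCAF2.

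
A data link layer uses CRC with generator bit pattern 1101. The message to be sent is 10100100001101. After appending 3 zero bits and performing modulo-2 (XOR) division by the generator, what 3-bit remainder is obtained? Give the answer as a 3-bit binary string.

Append 3 zeros: 10100100001101000. Divide by 1101 (XOR where the leading bit is 1):
  pos 0: 1010 XOR 1101 = 0111
  pos 1: 1110 XOR 1101 = 0011
  pos 3: 1110 XOR 1101 = 0011
  pos 5: 1100 XOR 1101 = 0001
  pos 8: 1011 XOR 1101 = 0110
  pos 9: 1100 XOR 1101 = 0001
  pos 12: 1100 XOR 1101 = 0001
Remainder (last 3 bits) = 010. This is the CRC / FCS.

010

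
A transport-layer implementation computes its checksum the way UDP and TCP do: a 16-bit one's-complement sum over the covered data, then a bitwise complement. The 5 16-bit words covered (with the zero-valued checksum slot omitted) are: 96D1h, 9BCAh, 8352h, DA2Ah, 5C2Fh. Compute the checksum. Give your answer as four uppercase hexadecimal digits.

13B7

One's-complement addition (fold any carry out of bit 15 back into bit 0):
  0x96D1 + 0x9BCA = 0x1329B → wrap carry → 0x329C
  0x329C + 0x8352 = 0x0B5EE
  0xB5EE + 0xDA2A = 0x19018 → wrap carry → 0x9019
  0x9019 + 0x5C2F = 0x0EC48
One's-complement sum = 0xEC48.
Checksum = ~0xEC48 & 0xFFFF = 0x13B7.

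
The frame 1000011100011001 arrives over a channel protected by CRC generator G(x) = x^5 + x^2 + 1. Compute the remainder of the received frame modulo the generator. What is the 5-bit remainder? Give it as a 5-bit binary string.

Modulo-2 division of 1000011100011001 by 100101:
  pos 0: 100001 XOR 100101 = 000100
  pos 3: 100110 XOR 100101 = 000011
  pos 7: 110011 XOR 100101 = 010110
  pos 8: 101100 XOR 100101 = 001001
  pos 10: 100101 XOR 100101 = 000000
Remainder = 00000 (zero — the frame passes the CRC check).

00000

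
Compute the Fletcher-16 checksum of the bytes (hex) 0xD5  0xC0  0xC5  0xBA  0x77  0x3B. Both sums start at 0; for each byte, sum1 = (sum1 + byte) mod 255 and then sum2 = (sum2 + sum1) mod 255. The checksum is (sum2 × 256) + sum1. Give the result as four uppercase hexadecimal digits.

Running sums (mod 255):
  after byte 0 (0xD5): sum1=213, sum2=213
  after byte 1 (0xC0): sum1=150, sum2=108
  after byte 2 (0xC5): sum1=92, sum2=200
  after byte 3 (0xBA): sum1=23, sum2=223
  after byte 4 (0x77): sum1=142, sum2=110
  after byte 5 (0x3B): sum1=201, sum2=56
Checksum = sum2·256 + sum1 = 56·256 + 201 = 14537 = 0x38C9.

38C9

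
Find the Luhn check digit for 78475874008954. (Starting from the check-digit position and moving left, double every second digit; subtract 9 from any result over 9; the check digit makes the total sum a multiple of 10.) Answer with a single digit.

Partial digits right→left: 4 5 9 8 0 0 4 7 8 5 7 4 8 7
Double every second digit counting from the check-digit position (so the 1st, 3rd, 5th, ... of the partial from the right).
  doubled (with −9 where >9): 8 9 0 8 7 5 7 → sum 44
  kept as-is: 5 8 0 7 5 4 7 → sum 36
Total = 44 + 36 = 80.
Check digit = (10 − (80 mod 10)) mod 10 = 0.

0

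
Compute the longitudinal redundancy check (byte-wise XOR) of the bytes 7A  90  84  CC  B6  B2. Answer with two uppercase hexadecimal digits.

XOR the bytes together:
  start with 0x7A
  0x7A ⊕ 0x90 = 0xEA
  0xEA ⊕ 0x84 = 0x6E
  0x6E ⊕ 0xCC = 0xA2
  0xA2 ⊕ 0xB6 = 0x14
  0x14 ⊕ 0xB2 = 0xA6

A6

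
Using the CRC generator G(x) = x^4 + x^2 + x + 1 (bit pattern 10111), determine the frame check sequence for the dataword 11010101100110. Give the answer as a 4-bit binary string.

1010

Append 4 zeros: 110101011001100000. Divide by 10111 (XOR where the leading bit is 1):
  pos 0: 11010 XOR 10111 = 01101
  pos 1: 11011 XOR 10111 = 01100
  pos 2: 11000 XOR 10111 = 01111
  pos 3: 11111 XOR 10111 = 01000
  pos 4: 10001 XOR 10111 = 00110
  pos 6: 11000 XOR 10111 = 01111
  pos 7: 11111 XOR 10111 = 01000
  pos 8: 10001 XOR 10111 = 00110
  pos 10: 11000 XOR 10111 = 01111
  pos 11: 11110 XOR 10111 = 01001
  pos 12: 10010 XOR 10111 = 00101
Remainder (last 4 bits) = 1010. This is the CRC / FCS.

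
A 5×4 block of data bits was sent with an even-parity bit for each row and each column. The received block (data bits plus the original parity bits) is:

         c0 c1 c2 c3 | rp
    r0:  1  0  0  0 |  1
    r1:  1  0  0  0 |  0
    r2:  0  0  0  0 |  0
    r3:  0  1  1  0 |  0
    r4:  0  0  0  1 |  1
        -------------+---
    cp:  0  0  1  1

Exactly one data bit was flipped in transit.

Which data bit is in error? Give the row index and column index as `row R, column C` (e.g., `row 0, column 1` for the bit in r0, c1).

row 1, column 1

Recompute each row's even parity and compare to rp:
  r0: data parity 1, sent rp 1 → ok
  r1: data parity 1, sent rp 0 → mismatch
  r2: data parity 0, sent rp 0 → ok
  r3: data parity 0, sent rp 0 → ok
  r4: data parity 1, sent rp 1 → ok
Recompute each column's even parity and compare to cp:
  c0: data parity 0, sent cp 0 → ok
  c1: data parity 1, sent cp 0 → mismatch
  c2: data parity 1, sent cp 1 → ok
  c3: data parity 1, sent cp 1 → ok
Exactly one row (r1) and one column (c1) fail → the flipped bit is at their intersection.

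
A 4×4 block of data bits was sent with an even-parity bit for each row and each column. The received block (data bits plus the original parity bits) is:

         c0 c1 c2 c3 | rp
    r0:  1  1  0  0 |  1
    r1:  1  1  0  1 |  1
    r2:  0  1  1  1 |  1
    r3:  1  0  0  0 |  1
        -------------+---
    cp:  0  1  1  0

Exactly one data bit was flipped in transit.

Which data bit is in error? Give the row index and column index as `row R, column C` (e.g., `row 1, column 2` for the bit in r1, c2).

Recompute each row's even parity and compare to rp:
  r0: data parity 0, sent rp 1 → mismatch
  r1: data parity 1, sent rp 1 → ok
  r2: data parity 1, sent rp 1 → ok
  r3: data parity 1, sent rp 1 → ok
Recompute each column's even parity and compare to cp:
  c0: data parity 1, sent cp 0 → mismatch
  c1: data parity 1, sent cp 1 → ok
  c2: data parity 1, sent cp 1 → ok
  c3: data parity 0, sent cp 0 → ok
Exactly one row (r0) and one column (c0) fail → the flipped bit is at their intersection.

row 0, column 0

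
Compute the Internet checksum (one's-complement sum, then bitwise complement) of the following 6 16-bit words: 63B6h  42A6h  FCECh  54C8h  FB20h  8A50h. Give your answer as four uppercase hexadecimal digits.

One's-complement addition (fold any carry out of bit 15 back into bit 0):
  0x63B6 + 0x42A6 = 0x0A65C
  0xA65C + 0xFCEC = 0x1A348 → wrap carry → 0xA349
  0xA349 + 0x54C8 = 0x0F811
  0xF811 + 0xFB20 = 0x1F331 → wrap carry → 0xF332
  0xF332 + 0x8A50 = 0x17D82 → wrap carry → 0x7D83
One's-complement sum = 0x7D83.
Checksum = ~0x7D83 & 0xFFFF = 0x827C.

827C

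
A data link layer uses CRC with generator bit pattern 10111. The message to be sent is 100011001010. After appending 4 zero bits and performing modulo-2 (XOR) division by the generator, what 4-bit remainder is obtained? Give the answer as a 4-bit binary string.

0010

Append 4 zeros: 1000110010100000. Divide by 10111 (XOR where the leading bit is 1):
  pos 0: 10001 XOR 10111 = 00110
  pos 2: 11010 XOR 10111 = 01101
  pos 3: 11010 XOR 10111 = 01101
  pos 4: 11011 XOR 10111 = 01100
  pos 5: 11000 XOR 10111 = 01111
  pos 6: 11111 XOR 10111 = 01000
  pos 7: 10000 XOR 10111 = 00111
  pos 9: 11100 XOR 10111 = 01011
  pos 10: 10110 XOR 10111 = 00001
Remainder (last 4 bits) = 0010. This is the CRC / FCS.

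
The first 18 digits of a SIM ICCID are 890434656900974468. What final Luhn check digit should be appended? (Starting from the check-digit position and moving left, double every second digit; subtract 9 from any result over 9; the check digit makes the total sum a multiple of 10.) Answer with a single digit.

Partial digits right→left: 8 6 4 4 7 9 0 0 9 6 5 6 4 3 4 0 9 8
Double every second digit counting from the check-digit position (so the 1st, 3rd, 5th, ... of the partial from the right).
  doubled (with −9 where >9): 7 8 5 0 9 1 8 8 9 → sum 55
  kept as-is: 6 4 9 0 6 6 3 0 8 → sum 42
Total = 55 + 42 = 97.
Check digit = (10 − (97 mod 10)) mod 10 = 3.

3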